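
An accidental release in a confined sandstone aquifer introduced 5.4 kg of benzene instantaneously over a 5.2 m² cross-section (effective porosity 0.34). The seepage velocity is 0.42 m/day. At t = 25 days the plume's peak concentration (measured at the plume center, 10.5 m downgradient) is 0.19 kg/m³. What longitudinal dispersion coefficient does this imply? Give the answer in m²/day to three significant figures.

At the plume center C_max = M/(n_e·A·√(4πDt)), so D = M²/(4πt·(n_e·A·C_max)²).
n_e·A·C_max = 0.34 × 5.2 × 0.19 = 0.3359 kg/m.
D = 5.4²/(4π × 25 × 0.3359²) = 0.823 m²/day.

0.823 m²/day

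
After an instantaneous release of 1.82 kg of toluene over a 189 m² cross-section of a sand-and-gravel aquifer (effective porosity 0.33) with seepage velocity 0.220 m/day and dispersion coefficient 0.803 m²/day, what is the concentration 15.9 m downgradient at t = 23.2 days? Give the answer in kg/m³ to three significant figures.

0.000399 kg/m³

For an instantaneous plane source, C(x,t) = M/(n_e·A·√(4πDt)) · exp(−(x−vt)²/(4Dt)), with n_e·A the pore (flow) area.
Plume center vt = 0.220 × 23.2 = 5.104 m, so the well at 15.9 m is 10.796 m downgradient of the peak.
√(4πDt) = 15.30 m, giving peak height M/(n_e·A·√(4πDt)) = 1.82/(0.33 × 189 × 15.30) = 0.001907 kg/m³.
(x−vt)²/(4Dt) = (10.796)²/(4 × 0.803 × 23.2) = 1.564; exp(−1.564) = 0.2093.
C = 0.001907 × 0.2093 = 0.000399 kg/m³.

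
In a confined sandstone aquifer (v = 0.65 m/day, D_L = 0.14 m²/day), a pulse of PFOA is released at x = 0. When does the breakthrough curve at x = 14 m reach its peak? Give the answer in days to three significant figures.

For the 1D instantaneous-source solution, setting ∂C/∂t = 0 at fixed x gives v²t² + 2Dt − x² = 0, so t = (√(D² + v²x²) − D)/v².
√(D² + v²x²) = √(0.14² + 0.65² × 14²) = 9.101; v² = 0.4225.
t = (9.101 − 0.14)/0.4225 = 21.2 days (vs. the pure-advection estimate x/v = 21.5 d).

21.2 days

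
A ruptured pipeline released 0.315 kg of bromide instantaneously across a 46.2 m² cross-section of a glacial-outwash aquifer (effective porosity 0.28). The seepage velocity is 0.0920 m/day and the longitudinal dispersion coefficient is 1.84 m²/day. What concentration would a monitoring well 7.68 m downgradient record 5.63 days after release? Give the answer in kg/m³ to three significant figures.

For an instantaneous plane source, C(x,t) = M/(n_e·A·√(4πDt)) · exp(−(x−vt)²/(4Dt)), with n_e·A the pore (flow) area.
Plume center vt = 0.0920 × 5.63 = 0.51796 m, so the well at 7.68 m is 7.16204 m downgradient of the peak.
√(4πDt) = 11.41 m, giving peak height M/(n_e·A·√(4πDt)) = 0.315/(0.28 × 46.2 × 11.41) = 0.002134 kg/m³.
(x−vt)²/(4Dt) = (7.16204)²/(4 × 1.84 × 5.63) = 1.238; exp(−1.238) = 0.2900.
C = 0.002134 × 0.2900 = 0.000619 kg/m³.

0.000619 kg/m³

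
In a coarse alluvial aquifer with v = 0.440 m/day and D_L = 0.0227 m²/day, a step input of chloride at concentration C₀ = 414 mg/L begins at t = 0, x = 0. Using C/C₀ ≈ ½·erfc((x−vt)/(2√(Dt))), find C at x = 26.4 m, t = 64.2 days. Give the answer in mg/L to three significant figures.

356 mg/L

For a continuous step input, C/C₀ ≈ ½·erfc((x−vt)/(2√(Dt))).
vt = 0.440 × 64.2 = 28.248 m and 2√(Dt) = 2√(0.0227 × 64.2) = 2.414 m.
Argument (x−vt)/(2√(Dt)) = (26.4 − 28.248)/2.414 = -0.7655; ½·erfc(-0.7655) = 0.8605.
C = 414 × 0.8605 = 356 mg/L.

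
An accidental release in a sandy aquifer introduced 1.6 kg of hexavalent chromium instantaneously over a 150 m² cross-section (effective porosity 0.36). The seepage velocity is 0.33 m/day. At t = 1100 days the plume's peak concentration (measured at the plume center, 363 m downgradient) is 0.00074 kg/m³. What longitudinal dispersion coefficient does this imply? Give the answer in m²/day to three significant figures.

0.116 m²/day

At the plume center C_max = M/(n_e·A·√(4πDt)), so D = M²/(4πt·(n_e·A·C_max)²).
n_e·A·C_max = 0.36 × 150 × 0.00074 = 0.03996 kg/m.
D = 1.6²/(4π × 1100 × 0.03996²) = 0.116 m²/day.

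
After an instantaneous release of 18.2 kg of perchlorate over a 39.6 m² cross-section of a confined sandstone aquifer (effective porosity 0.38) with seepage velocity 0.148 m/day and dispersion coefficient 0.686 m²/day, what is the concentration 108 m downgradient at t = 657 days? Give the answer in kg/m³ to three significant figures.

For an instantaneous plane source, C(x,t) = M/(n_e·A·√(4πDt)) · exp(−(x−vt)²/(4Dt)), with n_e·A the pore (flow) area.
Plume center vt = 0.148 × 657 = 97.236 m, so the well at 108 m is 10.764 m downgradient of the peak.
√(4πDt) = 75.26 m, giving peak height M/(n_e·A·√(4πDt)) = 18.2/(0.38 × 39.6 × 75.26) = 0.01607 kg/m³.
(x−vt)²/(4Dt) = (10.764)²/(4 × 0.686 × 657) = 0.06427; exp(−0.06427) = 0.9378.
C = 0.01607 × 0.9378 = 0.0151 kg/m³.

0.0151 kg/m³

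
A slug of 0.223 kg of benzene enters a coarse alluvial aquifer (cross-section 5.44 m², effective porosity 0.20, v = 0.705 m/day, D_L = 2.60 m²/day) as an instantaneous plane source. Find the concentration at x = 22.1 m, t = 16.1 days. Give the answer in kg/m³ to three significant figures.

For an instantaneous plane source, C(x,t) = M/(n_e·A·√(4πDt)) · exp(−(x−vt)²/(4Dt)), with n_e·A the pore (flow) area.
Plume center vt = 0.705 × 16.1 = 11.3505 m, so the well at 22.1 m is 10.7495 m downgradient of the peak.
√(4πDt) = 22.94 m, giving peak height M/(n_e·A·√(4πDt)) = 0.223/(0.20 × 5.44 × 22.94) = 0.008935 kg/m³.
(x−vt)²/(4Dt) = (10.7495)²/(4 × 2.60 × 16.1) = 0.6901; exp(−0.6901) = 0.5015.
C = 0.008935 × 0.5015 = 0.00448 kg/m³.

0.00448 kg/m³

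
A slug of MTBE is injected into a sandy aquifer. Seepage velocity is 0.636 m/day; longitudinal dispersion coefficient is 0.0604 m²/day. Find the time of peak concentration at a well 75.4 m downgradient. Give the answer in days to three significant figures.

For the 1D instantaneous-source solution, setting ∂C/∂t = 0 at fixed x gives v²t² + 2Dt − x² = 0, so t = (√(D² + v²x²) − D)/v².
√(D² + v²x²) = √(0.0604² + 0.636² × 75.4²) = 47.95; v² = 0.404496.
t = (47.95 − 0.0604)/0.404496 = 118 days (vs. the pure-advection estimate x/v = 119 d).

118 days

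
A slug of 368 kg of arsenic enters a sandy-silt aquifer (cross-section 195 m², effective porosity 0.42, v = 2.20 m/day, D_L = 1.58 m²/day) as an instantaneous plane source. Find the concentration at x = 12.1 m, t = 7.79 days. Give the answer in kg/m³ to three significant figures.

For an instantaneous plane source, C(x,t) = M/(n_e·A·√(4πDt)) · exp(−(x−vt)²/(4Dt)), with n_e·A the pore (flow) area.
Plume center vt = 2.20 × 7.79 = 17.138 m, so the well at 12.1 m is 5.038 m upgradient of the peak.
√(4πDt) = 12.44 m, giving peak height M/(n_e·A·√(4πDt)) = 368/(0.42 × 195 × 12.44) = 0.3612 kg/m³.
(x−vt)²/(4Dt) = (-5.038)²/(4 × 1.58 × 7.79) = 0.5155; exp(−0.5155) = 0.5972.
C = 0.3612 × 0.5972 = 0.216 kg/m³.

0.216 kg/m³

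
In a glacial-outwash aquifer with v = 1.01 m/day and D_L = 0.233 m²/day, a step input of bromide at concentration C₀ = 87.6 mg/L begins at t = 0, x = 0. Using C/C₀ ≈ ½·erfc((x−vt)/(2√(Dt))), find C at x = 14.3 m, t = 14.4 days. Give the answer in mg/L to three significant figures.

For a continuous step input, C/C₀ ≈ ½·erfc((x−vt)/(2√(Dt))).
vt = 1.01 × 14.4 = 14.544 m and 2√(Dt) = 2√(0.233 × 14.4) = 3.663 m.
Argument (x−vt)/(2√(Dt)) = (14.3 − 14.544)/3.663 = -0.06661; ½·erfc(-0.06661) = 0.5375.
C = 87.6 × 0.5375 = 47.1 mg/L.

47.1 mg/L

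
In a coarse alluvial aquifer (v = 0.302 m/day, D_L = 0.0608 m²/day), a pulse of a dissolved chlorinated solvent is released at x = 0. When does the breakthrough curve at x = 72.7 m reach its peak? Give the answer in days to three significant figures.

240 days

For the 1D instantaneous-source solution, setting ∂C/∂t = 0 at fixed x gives v²t² + 2Dt − x² = 0, so t = (√(D² + v²x²) − D)/v².
√(D² + v²x²) = √(0.0608² + 0.302² × 72.7²) = 21.96; v² = 0.091204.
t = (21.96 − 0.0608)/0.091204 = 240 days (vs. the pure-advection estimate x/v = 241 d).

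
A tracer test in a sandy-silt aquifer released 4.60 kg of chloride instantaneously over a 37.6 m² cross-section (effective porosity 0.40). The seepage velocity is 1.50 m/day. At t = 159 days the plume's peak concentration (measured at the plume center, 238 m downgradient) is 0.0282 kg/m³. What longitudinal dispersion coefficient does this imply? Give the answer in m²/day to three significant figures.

0.0589 m²/day

At the plume center C_max = M/(n_e·A·√(4πDt)), so D = M²/(4πt·(n_e·A·C_max)²).
n_e·A·C_max = 0.40 × 37.6 × 0.0282 = 0.4241 kg/m.
D = 4.60²/(4π × 159 × 0.4241²) = 0.0589 m²/day.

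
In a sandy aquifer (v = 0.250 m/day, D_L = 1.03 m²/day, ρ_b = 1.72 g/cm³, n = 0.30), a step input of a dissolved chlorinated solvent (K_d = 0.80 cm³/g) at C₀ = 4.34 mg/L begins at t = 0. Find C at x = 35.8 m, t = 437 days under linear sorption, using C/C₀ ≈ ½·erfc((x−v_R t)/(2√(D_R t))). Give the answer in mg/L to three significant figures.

Retardation factor R = 1 + ρ_b·K_d/n = 1 + 1.72 × 0.80/0.30 = 5.587.
Sorption retards both mechanisms: v_R = v/R = 0.04475 m/day, D_R = D/R = 0.1844 m²/day.
v_R·t = 0.04475 × 437 = 19.55575 m; 2√(D_R t) = 17.95 m; argument = (35.8 − 19.55575)/17.95 = 0.9050.
C = C₀ × ½·erfc(0.9050) = 4.34 × 0.1003 = 0.435 mg/L.

0.435 mg/L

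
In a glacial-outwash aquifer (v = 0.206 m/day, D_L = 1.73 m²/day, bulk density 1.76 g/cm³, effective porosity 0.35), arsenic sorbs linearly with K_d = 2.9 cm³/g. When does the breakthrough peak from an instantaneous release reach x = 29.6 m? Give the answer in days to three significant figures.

Retardation factor R = 1 + ρ_b·K_d/n = 1 + 1.76 × 2.9/0.35 = 15.58.
Sorption retards both mechanisms: v_R = v/R = 0.01322 m/day, D_R = D/R = 0.1110 m²/day.
Peak time from v_R²t² + 2D_R t − x² = 0: t = (√(D_R² + v_R²x²) − D_R)/v_R².
√(D_R² + v_R²x²) = √(0.1110² + 0.01322² × 29.6²) = 0.4068; v_R² = 0.0001748.
t = (0.4068 − 0.1110)/0.0001748 = 1690 days.

1690 days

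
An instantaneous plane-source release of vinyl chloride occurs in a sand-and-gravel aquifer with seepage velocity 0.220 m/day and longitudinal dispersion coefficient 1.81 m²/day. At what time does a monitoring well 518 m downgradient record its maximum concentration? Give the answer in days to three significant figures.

2320 days

For the 1D instantaneous-source solution, setting ∂C/∂t = 0 at fixed x gives v²t² + 2Dt − x² = 0, so t = (√(D² + v²x²) − D)/v².
√(D² + v²x²) = √(1.81² + 0.220² × 518²) = 114.0; v² = 0.0484.
t = (114.0 − 1.81)/0.0484 = 2320 days (vs. the pure-advection estimate x/v = 2350 d).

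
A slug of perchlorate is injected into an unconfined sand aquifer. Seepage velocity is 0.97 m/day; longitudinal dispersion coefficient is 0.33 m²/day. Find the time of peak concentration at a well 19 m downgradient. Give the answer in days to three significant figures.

For the 1D instantaneous-source solution, setting ∂C/∂t = 0 at fixed x gives v²t² + 2Dt − x² = 0, so t = (√(D² + v²x²) − D)/v².
√(D² + v²x²) = √(0.33² + 0.97² × 19²) = 18.43; v² = 0.9409.
t = (18.43 − 0.33)/0.9409 = 19.2 days (vs. the pure-advection estimate x/v = 19.6 d).

19.2 days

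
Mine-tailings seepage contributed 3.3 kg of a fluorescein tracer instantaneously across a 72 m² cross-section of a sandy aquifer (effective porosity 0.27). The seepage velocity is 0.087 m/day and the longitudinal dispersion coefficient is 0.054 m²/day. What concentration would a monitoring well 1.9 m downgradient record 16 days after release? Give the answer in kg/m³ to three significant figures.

0.0478 kg/m³

For an instantaneous plane source, C(x,t) = M/(n_e·A·√(4πDt)) · exp(−(x−vt)²/(4Dt)), with n_e·A the pore (flow) area.
Plume center vt = 0.087 × 16 = 1.392 m, so the well at 1.9 m is 0.508 m downgradient of the peak.
√(4πDt) = 3.295 m, giving peak height M/(n_e·A·√(4πDt)) = 3.3/(0.27 × 72 × 3.295) = 0.05152 kg/m³.
(x−vt)²/(4Dt) = (0.508)²/(4 × 0.054 × 16) = 0.07467; exp(−0.07467) = 0.9280.
C = 0.05152 × 0.9280 = 0.0478 kg/m³.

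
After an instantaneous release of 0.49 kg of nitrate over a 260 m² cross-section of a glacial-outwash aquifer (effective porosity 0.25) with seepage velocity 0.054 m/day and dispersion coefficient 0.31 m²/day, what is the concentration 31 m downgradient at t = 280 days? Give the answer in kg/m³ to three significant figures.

0.000110 kg/m³

For an instantaneous plane source, C(x,t) = M/(n_e·A·√(4πDt)) · exp(−(x−vt)²/(4Dt)), with n_e·A the pore (flow) area.
Plume center vt = 0.054 × 280 = 15.12 m, so the well at 31 m is 15.88 m downgradient of the peak.
√(4πDt) = 33.03 m, giving peak height M/(n_e·A·√(4πDt)) = 0.49/(0.25 × 260 × 33.03) = 0.0002282 kg/m³.
(x−vt)²/(4Dt) = (15.88)²/(4 × 0.31 × 280) = 0.7263; exp(−0.7263) = 0.4837.
C = 0.0002282 × 0.4837 = 0.000110 kg/m³.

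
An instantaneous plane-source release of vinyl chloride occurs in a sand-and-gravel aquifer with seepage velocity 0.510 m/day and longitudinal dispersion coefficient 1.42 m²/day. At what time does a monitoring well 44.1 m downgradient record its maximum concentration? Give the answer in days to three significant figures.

For the 1D instantaneous-source solution, setting ∂C/∂t = 0 at fixed x gives v²t² + 2Dt − x² = 0, so t = (√(D² + v²x²) − D)/v².
√(D² + v²x²) = √(1.42² + 0.510² × 44.1²) = 22.54; v² = 0.2601.
t = (22.54 − 1.42)/0.2601 = 81.2 days (vs. the pure-advection estimate x/v = 86.5 d).

81.2 days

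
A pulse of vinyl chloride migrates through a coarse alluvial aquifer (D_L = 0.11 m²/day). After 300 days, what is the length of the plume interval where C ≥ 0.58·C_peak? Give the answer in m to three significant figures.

17.0 m

The plume is Gaussian with σ = √(2Dt) = √(2 × 0.11 × 300) = 8.124 m.
C/C_peak = exp(−Δx²/(2σ²)) = 0.58 ⇒ Δx = σ·√(−2 ln 0.58) = 8.124 × 1.044 = 8.481 m.
Width = 2Δx = 17.0 m.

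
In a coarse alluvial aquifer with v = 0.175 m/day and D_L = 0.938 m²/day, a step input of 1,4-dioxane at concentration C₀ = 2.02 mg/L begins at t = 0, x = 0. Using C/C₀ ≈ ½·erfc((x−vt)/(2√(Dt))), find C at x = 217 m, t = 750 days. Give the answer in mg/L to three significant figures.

0.0225 mg/L

For a continuous step input, C/C₀ ≈ ½·erfc((x−vt)/(2√(Dt))).
vt = 0.175 × 750 = 131.25 m and 2√(Dt) = 2√(0.938 × 750) = 53.05 m.
Argument (x−vt)/(2√(Dt)) = (217 − 131.25)/53.05 = 1.616; ½·erfc(1.616) = 0.01115.
C = 2.02 × 0.01115 = 0.0225 mg/L.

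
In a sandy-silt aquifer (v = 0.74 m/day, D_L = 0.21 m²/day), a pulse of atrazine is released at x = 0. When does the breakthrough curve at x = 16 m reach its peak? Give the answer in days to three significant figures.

For the 1D instantaneous-source solution, setting ∂C/∂t = 0 at fixed x gives v²t² + 2Dt − x² = 0, so t = (√(D² + v²x²) − D)/v².
√(D² + v²x²) = √(0.21² + 0.74² × 16²) = 11.84; v² = 0.5476.
t = (11.84 − 0.21)/0.5476 = 21.2 days (vs. the pure-advection estimate x/v = 21.6 d).

21.2 days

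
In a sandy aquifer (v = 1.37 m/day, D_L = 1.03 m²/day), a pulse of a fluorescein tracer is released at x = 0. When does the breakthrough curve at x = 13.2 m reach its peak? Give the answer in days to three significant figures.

For the 1D instantaneous-source solution, setting ∂C/∂t = 0 at fixed x gives v²t² + 2Dt − x² = 0, so t = (√(D² + v²x²) − D)/v².
√(D² + v²x²) = √(1.03² + 1.37² × 13.2²) = 18.11; v² = 1.8769.
t = (18.11 − 1.03)/1.8769 = 9.10 days (vs. the pure-advection estimate x/v = 9.64 d).

9.10 days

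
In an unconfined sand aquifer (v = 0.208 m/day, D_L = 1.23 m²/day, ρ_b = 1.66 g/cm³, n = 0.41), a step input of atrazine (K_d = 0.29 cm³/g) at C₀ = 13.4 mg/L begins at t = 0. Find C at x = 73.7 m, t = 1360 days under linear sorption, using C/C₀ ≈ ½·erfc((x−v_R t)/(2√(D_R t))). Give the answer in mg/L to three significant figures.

12.4 mg/L

Retardation factor R = 1 + ρ_b·K_d/n = 1 + 1.66 × 0.29/0.41 = 2.174.
Sorption retards both mechanisms: v_R = v/R = 0.09568 m/day, D_R = D/R = 0.5658 m²/day.
v_R·t = 0.09568 × 1360 = 130.1248 m; 2√(D_R t) = 55.48 m; argument = (73.7 − 130.1248)/55.48 = -1.017.
C = C₀ × ½·erfc(-1.017) = 13.4 × 0.9248 = 12.4 mg/L.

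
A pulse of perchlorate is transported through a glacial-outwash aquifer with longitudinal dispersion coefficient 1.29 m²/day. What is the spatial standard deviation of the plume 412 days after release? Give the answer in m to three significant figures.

Dispersive spreading gives a Gaussian with σ² = 2Dt; advection only shifts the center.
σ = √(2 × 1.29 × 412) = 32.6 m.

32.6 m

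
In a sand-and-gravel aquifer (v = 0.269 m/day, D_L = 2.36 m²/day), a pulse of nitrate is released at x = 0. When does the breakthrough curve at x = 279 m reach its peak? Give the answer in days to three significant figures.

For the 1D instantaneous-source solution, setting ∂C/∂t = 0 at fixed x gives v²t² + 2Dt − x² = 0, so t = (√(D² + v²x²) − D)/v².
√(D² + v²x²) = √(2.36² + 0.269² × 279²) = 75.09; v² = 0.072361.
t = (75.09 − 2.36)/0.072361 = 1010 days (vs. the pure-advection estimate x/v = 1040 d).

1010 days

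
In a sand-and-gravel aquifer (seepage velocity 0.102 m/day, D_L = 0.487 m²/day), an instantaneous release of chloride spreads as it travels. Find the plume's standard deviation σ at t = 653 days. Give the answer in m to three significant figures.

Dispersive spreading gives a Gaussian with σ² = 2Dt; advection only shifts the center.
σ = √(2 × 0.487 × 653) = 25.2 m.

25.2 m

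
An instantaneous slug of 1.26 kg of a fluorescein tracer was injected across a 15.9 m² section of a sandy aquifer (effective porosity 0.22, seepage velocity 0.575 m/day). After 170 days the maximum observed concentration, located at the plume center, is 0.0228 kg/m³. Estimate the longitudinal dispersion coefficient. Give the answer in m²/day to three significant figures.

At the plume center C_max = M/(n_e·A·√(4πDt)), so D = M²/(4πt·(n_e·A·C_max)²).
n_e·A·C_max = 0.22 × 15.9 × 0.0228 = 0.07975 kg/m.
D = 1.26²/(4π × 170 × 0.07975²) = 0.117 m²/day.

0.117 m²/day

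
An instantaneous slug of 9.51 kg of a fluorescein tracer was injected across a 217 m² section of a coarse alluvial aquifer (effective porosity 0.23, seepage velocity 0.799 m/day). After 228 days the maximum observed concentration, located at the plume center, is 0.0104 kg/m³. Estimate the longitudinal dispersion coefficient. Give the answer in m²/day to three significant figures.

0.117 m²/day

At the plume center C_max = M/(n_e·A·√(4πDt)), so D = M²/(4πt·(n_e·A·C_max)²).
n_e·A·C_max = 0.23 × 217 × 0.0104 = 0.5191 kg/m.
D = 9.51²/(4π × 228 × 0.5191²) = 0.117 m²/day.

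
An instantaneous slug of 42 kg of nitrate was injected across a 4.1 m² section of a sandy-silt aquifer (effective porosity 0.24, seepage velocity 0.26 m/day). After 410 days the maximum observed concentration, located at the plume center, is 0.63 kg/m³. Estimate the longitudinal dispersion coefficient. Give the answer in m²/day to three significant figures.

0.891 m²/day

At the plume center C_max = M/(n_e·A·√(4πDt)), so D = M²/(4πt·(n_e·A·C_max)²).
n_e·A·C_max = 0.24 × 4.1 × 0.63 = 0.6199 kg/m.
D = 42²/(4π × 410 × 0.6199²) = 0.891 m²/day.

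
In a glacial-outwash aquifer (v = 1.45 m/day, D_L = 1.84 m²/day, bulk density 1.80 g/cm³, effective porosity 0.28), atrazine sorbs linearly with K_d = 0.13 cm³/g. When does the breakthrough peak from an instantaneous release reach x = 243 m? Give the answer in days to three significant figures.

306 days

Retardation factor R = 1 + ρ_b·K_d/n = 1 + 1.80 × 0.13/0.28 = 1.836.
Sorption retards both mechanisms: v_R = v/R = 0.7898 m/day, D_R = D/R = 1.002 m²/day.
Peak time from v_R²t² + 2D_R t − x² = 0: t = (√(D_R² + v_R²x²) − D_R)/v_R².
√(D_R² + v_R²x²) = √(1.002² + 0.7898² × 243²) = 191.9; v_R² = 0.6238.
t = (191.9 − 1.002)/0.6238 = 306 days.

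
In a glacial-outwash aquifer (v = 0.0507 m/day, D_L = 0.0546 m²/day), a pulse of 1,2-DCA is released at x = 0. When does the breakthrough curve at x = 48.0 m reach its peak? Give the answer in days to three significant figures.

For the 1D instantaneous-source solution, setting ∂C/∂t = 0 at fixed x gives v²t² + 2Dt − x² = 0, so t = (√(D² + v²x²) − D)/v².
√(D² + v²x²) = √(0.0546² + 0.0507² × 48.0²) = 2.434; v² = 0.00257049.
t = (2.434 − 0.0546)/0.00257049 = 926 days (vs. the pure-advection estimate x/v = 947 d).

926 days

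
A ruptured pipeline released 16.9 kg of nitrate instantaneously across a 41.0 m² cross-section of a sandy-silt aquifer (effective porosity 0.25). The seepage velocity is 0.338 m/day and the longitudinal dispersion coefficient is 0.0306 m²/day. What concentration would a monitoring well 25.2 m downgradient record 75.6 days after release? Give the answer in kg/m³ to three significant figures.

0.302 kg/m³

For an instantaneous plane source, C(x,t) = M/(n_e·A·√(4πDt)) · exp(−(x−vt)²/(4Dt)), with n_e·A the pore (flow) area.
Plume center vt = 0.338 × 75.6 = 25.5528 m, so the well at 25.2 m is 0.3528 m upgradient of the peak.
√(4πDt) = 5.392 m, giving peak height M/(n_e·A·√(4πDt)) = 16.9/(0.25 × 41.0 × 5.392) = 0.3058 kg/m³.
(x−vt)²/(4Dt) = (-0.3528)²/(4 × 0.0306 × 75.6) = 0.01345; exp(−0.01345) = 0.9866.
C = 0.3058 × 0.9866 = 0.302 kg/m³.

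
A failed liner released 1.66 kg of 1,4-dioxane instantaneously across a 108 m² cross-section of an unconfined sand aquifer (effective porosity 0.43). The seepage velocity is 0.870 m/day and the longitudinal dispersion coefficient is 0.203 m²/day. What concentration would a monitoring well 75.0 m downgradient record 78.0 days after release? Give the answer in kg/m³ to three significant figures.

0.00113 kg/m³

For an instantaneous plane source, C(x,t) = M/(n_e·A·√(4πDt)) · exp(−(x−vt)²/(4Dt)), with n_e·A the pore (flow) area.
Plume center vt = 0.870 × 78.0 = 67.86 m, so the well at 75.0 m is 7.14 m downgradient of the peak.
√(4πDt) = 14.11 m, giving peak height M/(n_e·A·√(4πDt)) = 1.66/(0.43 × 108 × 14.11) = 0.002533 kg/m³.
(x−vt)²/(4Dt) = (7.14)²/(4 × 0.203 × 78.0) = 0.8049; exp(−0.8049) = 0.4471.
C = 0.002533 × 0.4471 = 0.00113 kg/m³.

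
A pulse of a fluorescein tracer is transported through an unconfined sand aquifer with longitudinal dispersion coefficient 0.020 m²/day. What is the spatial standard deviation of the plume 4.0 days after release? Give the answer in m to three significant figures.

0.400 m

Dispersive spreading gives a Gaussian with σ² = 2Dt; advection only shifts the center.
σ = √(2 × 0.020 × 4.0) = 0.400 m.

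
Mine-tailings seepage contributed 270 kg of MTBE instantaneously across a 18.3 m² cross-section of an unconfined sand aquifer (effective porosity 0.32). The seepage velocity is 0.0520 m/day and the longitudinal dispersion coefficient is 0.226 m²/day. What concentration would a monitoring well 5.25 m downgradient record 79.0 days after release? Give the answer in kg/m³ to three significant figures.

For an instantaneous plane source, C(x,t) = M/(n_e·A·√(4πDt)) · exp(−(x−vt)²/(4Dt)), with n_e·A the pore (flow) area.
Plume center vt = 0.0520 × 79.0 = 4.108 m, so the well at 5.25 m is 1.142 m downgradient of the peak.
√(4πDt) = 14.98 m, giving peak height M/(n_e·A·√(4πDt)) = 270/(0.32 × 18.3 × 14.98) = 3.078 kg/m³.
(x−vt)²/(4Dt) = (1.142)²/(4 × 0.226 × 79.0) = 0.01826; exp(−0.01826) = 0.9819.
C = 3.078 × 0.9819 = 3.02 kg/m³.

3.02 kg/m³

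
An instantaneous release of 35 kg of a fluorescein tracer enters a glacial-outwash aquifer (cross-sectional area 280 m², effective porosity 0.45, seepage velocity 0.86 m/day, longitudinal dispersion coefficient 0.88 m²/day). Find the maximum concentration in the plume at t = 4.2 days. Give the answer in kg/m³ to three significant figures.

The peak of an instantaneous 1D plume sits at x = vt; there the Gaussian factor is 1 and C_max = M/(n_e·A·√(4πDt)), where n_e·A is the pore area the mass is dissolved in.
√(4πDt) = √(4π × 0.88 × 4.2) = 6.815 m, so C_max = 35/(0.45 × 280 × 6.815) = 0.0408 kg/m³.

0.0408 kg/m³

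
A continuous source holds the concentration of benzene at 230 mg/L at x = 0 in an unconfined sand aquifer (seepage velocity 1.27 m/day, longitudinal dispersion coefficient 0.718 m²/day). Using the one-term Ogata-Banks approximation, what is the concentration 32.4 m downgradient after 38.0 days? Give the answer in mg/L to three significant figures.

226 mg/L

For a continuous step input, C/C₀ ≈ ½·erfc((x−vt)/(2√(Dt))).
vt = 1.27 × 38.0 = 48.26 m and 2√(Dt) = 2√(0.718 × 38.0) = 10.45 m.
Argument (x−vt)/(2√(Dt)) = (32.4 − 48.26)/10.45 = -1.518; ½·erfc(-1.518) = 0.9841.
C = 230 × 0.9841 = 226 mg/L.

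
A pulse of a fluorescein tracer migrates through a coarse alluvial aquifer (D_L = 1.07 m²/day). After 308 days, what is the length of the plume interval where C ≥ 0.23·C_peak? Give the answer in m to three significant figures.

88.0 m

The plume is Gaussian with σ = √(2Dt) = √(2 × 1.07 × 308) = 25.67 m.
C/C_peak = exp(−Δx²/(2σ²)) = 0.23 ⇒ Δx = σ·√(−2 ln 0.23) = 25.67 × 1.714 = 44.00 m.
Width = 2Δx = 88.0 m.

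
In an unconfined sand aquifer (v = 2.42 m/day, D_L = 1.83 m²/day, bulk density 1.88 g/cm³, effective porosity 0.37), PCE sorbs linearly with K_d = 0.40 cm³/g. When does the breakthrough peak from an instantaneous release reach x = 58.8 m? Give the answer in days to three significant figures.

Retardation factor R = 1 + ρ_b·K_d/n = 1 + 1.88 × 0.40/0.37 = 3.032.
Sorption retards both mechanisms: v_R = v/R = 0.7982 m/day, D_R = D/R = 0.6036 m²/day.
Peak time from v_R²t² + 2D_R t − x² = 0: t = (√(D_R² + v_R²x²) − D_R)/v_R².
√(D_R² + v_R²x²) = √(0.6036² + 0.7982² × 58.8²) = 46.94; v_R² = 0.6371.
t = (46.94 − 0.6036)/0.6371 = 72.7 days.

72.7 days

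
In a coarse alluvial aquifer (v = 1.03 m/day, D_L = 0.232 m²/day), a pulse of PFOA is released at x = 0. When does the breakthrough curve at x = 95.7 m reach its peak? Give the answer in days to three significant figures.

92.7 days

For the 1D instantaneous-source solution, setting ∂C/∂t = 0 at fixed x gives v²t² + 2Dt − x² = 0, so t = (√(D² + v²x²) − D)/v².
√(D² + v²x²) = √(0.232² + 1.03² × 95.7²) = 98.57; v² = 1.0609.
t = (98.57 − 0.232)/1.0609 = 92.7 days (vs. the pure-advection estimate x/v = 92.9 d).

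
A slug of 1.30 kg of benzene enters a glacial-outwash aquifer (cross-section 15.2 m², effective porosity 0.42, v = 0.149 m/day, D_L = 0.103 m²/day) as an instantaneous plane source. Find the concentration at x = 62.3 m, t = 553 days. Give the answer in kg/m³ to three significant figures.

0.00129 kg/m³

For an instantaneous plane source, C(x,t) = M/(n_e·A·√(4πDt)) · exp(−(x−vt)²/(4Dt)), with n_e·A the pore (flow) area.
Plume center vt = 0.149 × 553 = 82.397 m, so the well at 62.3 m is 20.097 m upgradient of the peak.
√(4πDt) = 26.75 m, giving peak height M/(n_e·A·√(4πDt)) = 1.30/(0.42 × 15.2 × 26.75) = 0.007612 kg/m³.
(x−vt)²/(4Dt) = (-20.097)²/(4 × 0.103 × 553) = 1.773; exp(−1.773) = 0.1698.
C = 0.007612 × 0.1698 = 0.00129 kg/m³.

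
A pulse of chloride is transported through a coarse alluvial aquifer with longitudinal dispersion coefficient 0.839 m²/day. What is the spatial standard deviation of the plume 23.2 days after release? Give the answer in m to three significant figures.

6.24 m

Dispersive spreading gives a Gaussian with σ² = 2Dt; advection only shifts the center.
σ = √(2 × 0.839 × 23.2) = 6.24 m.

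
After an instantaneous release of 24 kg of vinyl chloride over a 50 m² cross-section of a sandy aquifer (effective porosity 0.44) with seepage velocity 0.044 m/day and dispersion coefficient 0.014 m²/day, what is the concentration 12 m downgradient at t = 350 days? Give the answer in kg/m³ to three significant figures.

For an instantaneous plane source, C(x,t) = M/(n_e·A·√(4πDt)) · exp(−(x−vt)²/(4Dt)), with n_e·A the pore (flow) area.
Plume center vt = 0.044 × 350 = 15.4 m, so the well at 12 m is 3.4 m upgradient of the peak.
√(4πDt) = 7.847 m, giving peak height M/(n_e·A·√(4πDt)) = 24/(0.44 × 50 × 7.847) = 0.1390 kg/m³.
(x−vt)²/(4Dt) = (-3.4)²/(4 × 0.014 × 350) = 0.5898; exp(−0.5898) = 0.5544.
C = 0.1390 × 0.5544 = 0.0771 kg/m³.

0.0771 kg/m³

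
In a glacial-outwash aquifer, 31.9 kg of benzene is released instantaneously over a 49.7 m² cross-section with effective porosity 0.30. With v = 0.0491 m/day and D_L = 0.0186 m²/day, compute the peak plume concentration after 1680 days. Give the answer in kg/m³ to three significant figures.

The peak of an instantaneous 1D plume sits at x = vt; there the Gaussian factor is 1 and C_max = M/(n_e·A·√(4πDt)), where n_e·A is the pore area the mass is dissolved in.
√(4πDt) = √(4π × 0.0186 × 1680) = 19.82 m, so C_max = 31.9/(0.30 × 49.7 × 19.82) = 0.108 kg/m³.

0.108 kg/m³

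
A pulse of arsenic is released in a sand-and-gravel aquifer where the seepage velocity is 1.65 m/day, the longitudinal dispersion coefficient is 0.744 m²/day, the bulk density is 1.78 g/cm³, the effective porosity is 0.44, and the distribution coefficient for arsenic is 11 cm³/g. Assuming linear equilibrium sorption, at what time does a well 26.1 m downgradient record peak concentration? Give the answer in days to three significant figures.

Retardation factor R = 1 + ρ_b·K_d/n = 1 + 1.78 × 11/0.44 = 45.50.
Sorption retards both mechanisms: v_R = v/R = 0.03626 m/day, D_R = D/R = 0.01635 m²/day.
Peak time from v_R²t² + 2D_R t − x² = 0: t = (√(D_R² + v_R²x²) − D_R)/v_R².
√(D_R² + v_R²x²) = √(0.01635² + 0.03626² × 26.1²) = 0.9465; v_R² = 0.001315.
t = (0.9465 − 0.01635)/0.001315 = 707 days.

707 days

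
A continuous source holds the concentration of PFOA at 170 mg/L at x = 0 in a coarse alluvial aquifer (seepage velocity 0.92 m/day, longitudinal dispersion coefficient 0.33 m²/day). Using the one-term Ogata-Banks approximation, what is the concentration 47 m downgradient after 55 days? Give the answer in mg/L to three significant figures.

For a continuous step input, C/C₀ ≈ ½·erfc((x−vt)/(2√(Dt))).
vt = 0.92 × 55 = 50.6 m and 2√(Dt) = 2√(0.33 × 55) = 8.521 m.
Argument (x−vt)/(2√(Dt)) = (47 − 50.6)/8.521 = -0.4225; ½·erfc(-0.4225) = 0.7249.
C = 170 × 0.7249 = 123 mg/L.

123 mg/L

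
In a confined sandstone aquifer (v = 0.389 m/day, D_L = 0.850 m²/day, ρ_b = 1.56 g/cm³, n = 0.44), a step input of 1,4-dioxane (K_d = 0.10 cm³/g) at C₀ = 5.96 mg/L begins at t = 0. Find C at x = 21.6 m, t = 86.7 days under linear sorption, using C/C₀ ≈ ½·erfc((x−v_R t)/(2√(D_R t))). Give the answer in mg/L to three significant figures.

3.72 mg/L

Retardation factor R = 1 + ρ_b·K_d/n = 1 + 1.56 × 0.10/0.44 = 1.355.
Sorption retards both mechanisms: v_R = v/R = 0.2871 m/day, D_R = D/R = 0.6273 m²/day.
v_R·t = 0.2871 × 86.7 = 24.89157 m; 2√(D_R t) = 14.75 m; argument = (21.6 − 24.89157)/14.75 = -0.2232.
C = C₀ × ½·erfc(-0.2232) = 5.96 × 0.6239 = 3.72 mg/L.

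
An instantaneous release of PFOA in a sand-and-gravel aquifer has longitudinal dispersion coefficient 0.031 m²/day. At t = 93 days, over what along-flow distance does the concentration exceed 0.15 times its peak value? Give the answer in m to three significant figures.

The plume is Gaussian with σ = √(2Dt) = √(2 × 0.031 × 93) = 2.401 m.
C/C_peak = exp(−Δx²/(2σ²)) = 0.15 ⇒ Δx = σ·√(−2 ln 0.15) = 2.401 × 1.948 = 4.677 m.
Width = 2Δx = 9.35 m.

9.35 m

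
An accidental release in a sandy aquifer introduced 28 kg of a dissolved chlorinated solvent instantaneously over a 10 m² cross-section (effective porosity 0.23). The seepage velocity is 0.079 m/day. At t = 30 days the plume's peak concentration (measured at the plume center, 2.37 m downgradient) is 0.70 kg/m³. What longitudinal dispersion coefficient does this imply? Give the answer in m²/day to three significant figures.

At the plume center C_max = M/(n_e·A·√(4πDt)), so D = M²/(4πt·(n_e·A·C_max)²).
n_e·A·C_max = 0.23 × 10 × 0.70 = 1.610 kg/m.
D = 28²/(4π × 30 × 1.610²) = 0.802 m²/day.

0.802 m²/day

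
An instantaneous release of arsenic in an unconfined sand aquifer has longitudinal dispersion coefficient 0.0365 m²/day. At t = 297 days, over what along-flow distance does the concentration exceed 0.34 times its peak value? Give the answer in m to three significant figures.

13.7 m

The plume is Gaussian with σ = √(2Dt) = √(2 × 0.0365 × 297) = 4.656 m.
C/C_peak = exp(−Δx²/(2σ²)) = 0.34 ⇒ Δx = σ·√(−2 ln 0.34) = 4.656 × 1.469 = 6.840 m.
Width = 2Δx = 13.7 m.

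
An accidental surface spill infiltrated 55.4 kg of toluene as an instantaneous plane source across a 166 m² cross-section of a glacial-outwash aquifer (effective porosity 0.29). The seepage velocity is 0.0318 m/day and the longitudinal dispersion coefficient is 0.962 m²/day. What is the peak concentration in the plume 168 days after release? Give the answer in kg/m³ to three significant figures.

0.0255 kg/m³

The peak of an instantaneous 1D plume sits at x = vt; there the Gaussian factor is 1 and C_max = M/(n_e·A·√(4πDt)), where n_e·A is the pore area the mass is dissolved in.
√(4πDt) = √(4π × 0.962 × 168) = 45.07 m, so C_max = 55.4/(0.29 × 166 × 45.07) = 0.0255 kg/m³.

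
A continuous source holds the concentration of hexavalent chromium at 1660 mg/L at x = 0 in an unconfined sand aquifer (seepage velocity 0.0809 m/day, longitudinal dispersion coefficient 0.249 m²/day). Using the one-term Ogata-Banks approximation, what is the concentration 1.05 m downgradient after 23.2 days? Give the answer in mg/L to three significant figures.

For a continuous step input, C/C₀ ≈ ½·erfc((x−vt)/(2√(Dt))).
vt = 0.0809 × 23.2 = 1.87688 m and 2√(Dt) = 2√(0.249 × 23.2) = 4.807 m.
Argument (x−vt)/(2√(Dt)) = (1.05 − 1.87688)/4.807 = -0.1720; ½·erfc(-0.1720) = 0.5961.
C = 1660 × 0.5961 = 990 mg/L.

990 mg/L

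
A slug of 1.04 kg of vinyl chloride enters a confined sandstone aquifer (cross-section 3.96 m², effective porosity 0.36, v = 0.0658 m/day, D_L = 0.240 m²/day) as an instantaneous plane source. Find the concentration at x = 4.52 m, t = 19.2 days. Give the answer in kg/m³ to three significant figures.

For an instantaneous plane source, C(x,t) = M/(n_e·A·√(4πDt)) · exp(−(x−vt)²/(4Dt)), with n_e·A the pore (flow) area.
Plume center vt = 0.0658 × 19.2 = 1.26336 m, so the well at 4.52 m is 3.25664 m downgradient of the peak.
√(4πDt) = 7.610 m, giving peak height M/(n_e·A·√(4πDt)) = 1.04/(0.36 × 3.96 × 7.610) = 0.09586 kg/m³.
(x−vt)²/(4Dt) = (3.25664)²/(4 × 0.240 × 19.2) = 0.5754; exp(−0.5754) = 0.5625.
C = 0.09586 × 0.5625 = 0.0539 kg/m³.

0.0539 kg/m³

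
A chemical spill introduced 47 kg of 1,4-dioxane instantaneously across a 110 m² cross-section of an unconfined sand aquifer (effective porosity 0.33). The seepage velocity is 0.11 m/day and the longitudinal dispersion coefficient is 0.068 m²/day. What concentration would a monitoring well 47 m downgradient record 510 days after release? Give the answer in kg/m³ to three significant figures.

For an instantaneous plane source, C(x,t) = M/(n_e·A·√(4πDt)) · exp(−(x−vt)²/(4Dt)), with n_e·A the pore (flow) area.
Plume center vt = 0.11 × 510 = 56.1 m, so the well at 47 m is 9.1 m upgradient of the peak.
√(4πDt) = 20.88 m, giving peak height M/(n_e·A·√(4πDt)) = 47/(0.33 × 110 × 20.88) = 0.06201 kg/m³.
(x−vt)²/(4Dt) = (-9.1)²/(4 × 0.068 × 510) = 0.5970; exp(−0.5970) = 0.5505.
C = 0.06201 × 0.5505 = 0.0341 kg/m³.

0.0341 kg/m³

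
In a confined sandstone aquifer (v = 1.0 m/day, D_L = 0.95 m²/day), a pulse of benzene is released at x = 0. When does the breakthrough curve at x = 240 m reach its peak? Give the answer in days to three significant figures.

239 days

For the 1D instantaneous-source solution, setting ∂C/∂t = 0 at fixed x gives v²t² + 2Dt − x² = 0, so t = (√(D² + v²x²) − D)/v².
√(D² + v²x²) = √(0.95² + 1.0² × 240²) = 240.0; v² = 1.
t = (240.0 − 0.95)/1 = 239 days (vs. the pure-advection estimate x/v = 240 d).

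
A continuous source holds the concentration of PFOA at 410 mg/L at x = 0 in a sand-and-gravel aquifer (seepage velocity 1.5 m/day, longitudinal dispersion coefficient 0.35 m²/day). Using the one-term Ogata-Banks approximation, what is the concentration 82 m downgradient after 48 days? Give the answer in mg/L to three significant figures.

For a continuous step input, C/C₀ ≈ ½·erfc((x−vt)/(2√(Dt))).
vt = 1.5 × 48 = 72 m and 2√(Dt) = 2√(0.35 × 48) = 8.198 m.
Argument (x−vt)/(2√(Dt)) = (82 − 72)/8.198 = 1.220; ½·erfc(1.220) = 0.04223.
C = 410 × 0.04223 = 17.3 mg/L.

17.3 mg/L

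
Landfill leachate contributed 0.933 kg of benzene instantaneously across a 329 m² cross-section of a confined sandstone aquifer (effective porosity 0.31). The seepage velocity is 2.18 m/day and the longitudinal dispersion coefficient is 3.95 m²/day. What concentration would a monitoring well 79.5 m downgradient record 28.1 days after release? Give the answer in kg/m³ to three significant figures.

For an instantaneous plane source, C(x,t) = M/(n_e·A·√(4πDt)) · exp(−(x−vt)²/(4Dt)), with n_e·A the pore (flow) area.
Plume center vt = 2.18 × 28.1 = 61.258 m, so the well at 79.5 m is 18.242 m downgradient of the peak.
√(4πDt) = 37.35 m, giving peak height M/(n_e·A·√(4πDt)) = 0.933/(0.31 × 329 × 37.35) = 0.0002449 kg/m³.
(x−vt)²/(4Dt) = (18.242)²/(4 × 3.95 × 28.1) = 0.7495; exp(−0.7495) = 0.4726.
C = 0.0002449 × 0.4726 = 0.000116 kg/m³.

0.000116 kg/m³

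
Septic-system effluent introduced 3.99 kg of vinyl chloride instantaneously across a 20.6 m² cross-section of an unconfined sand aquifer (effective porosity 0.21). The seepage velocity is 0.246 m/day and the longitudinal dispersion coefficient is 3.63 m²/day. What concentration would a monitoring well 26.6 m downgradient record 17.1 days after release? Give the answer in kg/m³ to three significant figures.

For an instantaneous plane source, C(x,t) = M/(n_e·A·√(4πDt)) · exp(−(x−vt)²/(4Dt)), with n_e·A the pore (flow) area.
Plume center vt = 0.246 × 17.1 = 4.2066 m, so the well at 26.6 m is 22.3934 m downgradient of the peak.
√(4πDt) = 27.93 m, giving peak height M/(n_e·A·√(4πDt)) = 3.99/(0.21 × 20.6 × 27.93) = 0.03302 kg/m³.
(x−vt)²/(4Dt) = (22.3934)²/(4 × 3.63 × 17.1) = 2.020; exp(−2.020) = 0.1327.
C = 0.03302 × 0.1327 = 0.00438 kg/m³.

0.00438 kg/m³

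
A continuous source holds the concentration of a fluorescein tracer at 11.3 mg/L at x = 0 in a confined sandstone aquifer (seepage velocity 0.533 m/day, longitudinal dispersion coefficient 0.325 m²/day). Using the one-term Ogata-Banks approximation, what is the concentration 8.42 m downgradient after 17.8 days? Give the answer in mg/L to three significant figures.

For a continuous step input, C/C₀ ≈ ½·erfc((x−vt)/(2√(Dt))).
vt = 0.533 × 17.8 = 9.4874 m and 2√(Dt) = 2√(0.325 × 17.8) = 4.810 m.
Argument (x−vt)/(2√(Dt)) = (8.42 − 9.4874)/4.810 = -0.2219; ½·erfc(-0.2219) = 0.6232.
C = 11.3 × 0.6232 = 7.04 mg/L.

7.04 mg/L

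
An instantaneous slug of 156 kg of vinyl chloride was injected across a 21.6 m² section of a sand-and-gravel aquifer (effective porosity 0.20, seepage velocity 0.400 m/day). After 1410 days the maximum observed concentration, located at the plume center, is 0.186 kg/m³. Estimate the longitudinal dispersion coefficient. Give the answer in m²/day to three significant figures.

2.13 m²/day

At the plume center C_max = M/(n_e·A·√(4πDt)), so D = M²/(4πt·(n_e·A·C_max)²).
n_e·A·C_max = 0.20 × 21.6 × 0.186 = 0.8035 kg/m.
D = 156²/(4π × 1410 × 0.8035²) = 2.13 m²/day.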